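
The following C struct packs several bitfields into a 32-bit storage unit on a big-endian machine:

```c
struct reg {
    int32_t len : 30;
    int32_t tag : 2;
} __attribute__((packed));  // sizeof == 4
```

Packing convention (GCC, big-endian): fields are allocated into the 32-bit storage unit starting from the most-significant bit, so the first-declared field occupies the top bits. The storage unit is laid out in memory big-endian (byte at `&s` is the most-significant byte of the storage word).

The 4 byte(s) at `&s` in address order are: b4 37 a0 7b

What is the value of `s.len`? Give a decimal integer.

[0]=0xb4 [1]=0x37 [2]=0xa0 [3]=0x7b (big-endian) → word 0xb437a07b
len [2+:30] = (word>>2) & 0x3fffffff = 755886110  ←
tag [0+:2] = (word>>0) & 0x3 = 3
len signed 30b, MSB=1: 755886110 - 1073741824 = -317855714

-317855714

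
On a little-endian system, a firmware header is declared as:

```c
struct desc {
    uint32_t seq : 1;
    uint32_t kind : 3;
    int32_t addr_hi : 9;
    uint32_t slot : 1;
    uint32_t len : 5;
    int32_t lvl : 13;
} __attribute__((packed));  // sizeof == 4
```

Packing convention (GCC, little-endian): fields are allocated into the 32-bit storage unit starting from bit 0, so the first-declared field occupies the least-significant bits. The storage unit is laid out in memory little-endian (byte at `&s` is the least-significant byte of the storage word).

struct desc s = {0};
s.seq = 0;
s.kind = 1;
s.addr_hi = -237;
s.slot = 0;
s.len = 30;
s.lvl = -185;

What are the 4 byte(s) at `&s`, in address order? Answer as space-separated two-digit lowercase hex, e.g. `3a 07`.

32 91 3f fa

seq:1 = 0 → 0x0 << 0 → word 0x00000000
kind:3 = 1 → 0x1 << 1 → word 0x00000002
addr_hi:9 = -237 → 0x113 << 4 → word 0x00001132
slot:1 = 0 → 0x0 << 13 → word 0x00001132
len:5 = 30 → 0x1e << 14 → word 0x00079132
lvl:13 = -185 → 0x1f47 << 19 → word 0xfa3f9132
word = 0xfa3f9132 → little-endian bytes:
  [0]=0x32  [1]=0x91  [2]=0x3f  [3]=0xfa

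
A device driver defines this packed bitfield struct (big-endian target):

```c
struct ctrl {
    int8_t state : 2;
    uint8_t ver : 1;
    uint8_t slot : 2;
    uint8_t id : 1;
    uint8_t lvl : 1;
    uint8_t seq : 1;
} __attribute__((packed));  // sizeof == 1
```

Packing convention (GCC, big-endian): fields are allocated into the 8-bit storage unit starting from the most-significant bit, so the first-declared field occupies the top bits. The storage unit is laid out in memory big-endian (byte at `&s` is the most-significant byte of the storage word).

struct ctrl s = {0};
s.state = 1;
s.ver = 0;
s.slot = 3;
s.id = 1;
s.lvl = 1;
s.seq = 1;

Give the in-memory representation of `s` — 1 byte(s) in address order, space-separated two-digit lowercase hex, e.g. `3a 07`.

state:2 = 1 → 0x1 << 6 → word 0x40
ver:1 = 0 → 0x0 << 5 → word 0x40
slot:2 = 3 → 0x3 << 3 → word 0x58
id:1 = 1 → 0x1 << 2 → word 0x5c
lvl:1 = 1 → 0x1 << 1 → word 0x5e
seq:1 = 1 → 0x1 << 0 → word 0x5f
word = 0x5f → big-endian bytes:
  [0]=0x5f

5f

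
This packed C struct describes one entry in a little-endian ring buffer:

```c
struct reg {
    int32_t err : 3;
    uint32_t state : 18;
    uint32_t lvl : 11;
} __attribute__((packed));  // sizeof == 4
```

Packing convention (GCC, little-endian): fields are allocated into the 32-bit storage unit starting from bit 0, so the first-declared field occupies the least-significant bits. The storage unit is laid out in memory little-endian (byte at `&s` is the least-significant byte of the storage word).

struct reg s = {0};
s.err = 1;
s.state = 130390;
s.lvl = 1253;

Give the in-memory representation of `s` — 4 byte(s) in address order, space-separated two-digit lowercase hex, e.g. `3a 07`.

err:3 = 1 → 0x1 << 0 → word 0x00000001
state:18 = 130390 → 0x1fd56 << 3 → word 0x000feab1
lvl:11 = 1253 → 0x4e5 << 21 → word 0x9cafeab1
word = 0x9cafeab1 → little-endian bytes:
  [0]=0xb1  [1]=0xea  [2]=0xaf  [3]=0x9c

b1 ea af 9c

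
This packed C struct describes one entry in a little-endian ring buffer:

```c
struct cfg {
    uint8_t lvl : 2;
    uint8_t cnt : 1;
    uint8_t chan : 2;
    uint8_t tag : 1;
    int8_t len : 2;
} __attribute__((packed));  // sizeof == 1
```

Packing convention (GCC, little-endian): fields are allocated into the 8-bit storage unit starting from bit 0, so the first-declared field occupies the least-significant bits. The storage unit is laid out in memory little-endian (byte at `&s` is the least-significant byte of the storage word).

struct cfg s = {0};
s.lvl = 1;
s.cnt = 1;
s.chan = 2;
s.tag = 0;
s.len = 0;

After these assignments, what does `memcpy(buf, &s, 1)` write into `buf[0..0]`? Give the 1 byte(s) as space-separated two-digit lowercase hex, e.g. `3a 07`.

15

lvl:2 = 1 → 0x1 << 0 → word 0x01
cnt:1 = 1 → 0x1 << 2 → word 0x05
chan:2 = 2 → 0x2 << 3 → word 0x15
tag:1 = 0 → 0x0 << 5 → word 0x15
len:2 = 0 → 0x0 << 6 → word 0x15
word = 0x15 → little-endian bytes:
  [0]=0x15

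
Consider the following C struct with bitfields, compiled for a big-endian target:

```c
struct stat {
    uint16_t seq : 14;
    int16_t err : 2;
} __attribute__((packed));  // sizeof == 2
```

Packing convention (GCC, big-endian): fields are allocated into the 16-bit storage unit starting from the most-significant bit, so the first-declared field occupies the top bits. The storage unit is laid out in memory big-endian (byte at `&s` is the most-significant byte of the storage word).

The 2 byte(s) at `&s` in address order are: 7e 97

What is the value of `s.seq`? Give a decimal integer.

[0]=0x7e [1]=0x97 (big-endian) → word 0x7e97
seq [2+:14] = (word>>2) & 0x3fff = 8101  ←
err [0+:2] = (word>>0) & 0x3 = 3

8101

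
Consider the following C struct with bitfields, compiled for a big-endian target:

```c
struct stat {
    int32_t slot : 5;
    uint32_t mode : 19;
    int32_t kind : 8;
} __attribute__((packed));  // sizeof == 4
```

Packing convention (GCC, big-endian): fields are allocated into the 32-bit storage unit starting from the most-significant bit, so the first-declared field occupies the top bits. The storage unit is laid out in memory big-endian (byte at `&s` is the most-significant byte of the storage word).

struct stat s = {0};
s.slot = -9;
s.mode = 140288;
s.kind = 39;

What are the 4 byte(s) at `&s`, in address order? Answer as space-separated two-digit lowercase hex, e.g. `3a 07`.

ba 24 00 27

[27+:5] slot=-9 & 0x1f = 0x17; word=0xb8000000
[8+:19] mode=140288 & 0x7ffff = 0x22400; word=0xba240000
[0+:8] kind=39 & 0xff = 0x27; word=0xba240027
word = 0xba240027 → big-endian bytes:
  [0]=0xba  [1]=0x24  [2]=0x00  [3]=0x27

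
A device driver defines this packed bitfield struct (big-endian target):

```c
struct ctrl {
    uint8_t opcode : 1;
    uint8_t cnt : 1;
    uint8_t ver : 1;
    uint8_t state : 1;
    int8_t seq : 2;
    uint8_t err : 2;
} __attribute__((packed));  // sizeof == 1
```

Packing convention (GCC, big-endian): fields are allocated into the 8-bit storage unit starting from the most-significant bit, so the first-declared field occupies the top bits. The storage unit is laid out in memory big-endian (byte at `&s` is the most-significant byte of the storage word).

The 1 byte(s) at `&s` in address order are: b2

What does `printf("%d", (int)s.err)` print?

2

[0]=0xb2 (big-endian) → word 0xb2
opcode:1 @ bit 7 → (0xb2>>7)&0x1 = 0x1
cnt:1 @ bit 6 → (0xb2>>6)&0x1 = 0x0
ver:1 @ bit 5 → (0xb2>>5)&0x1 = 0x1
state:1 @ bit 4 → (0xb2>>4)&0x1 = 0x1
seq:2 @ bit 2 → (0xb2>>2)&0x3 = 0x0
err:2 @ bit 0 → (0xb2>>0)&0x3 = 0x2  ←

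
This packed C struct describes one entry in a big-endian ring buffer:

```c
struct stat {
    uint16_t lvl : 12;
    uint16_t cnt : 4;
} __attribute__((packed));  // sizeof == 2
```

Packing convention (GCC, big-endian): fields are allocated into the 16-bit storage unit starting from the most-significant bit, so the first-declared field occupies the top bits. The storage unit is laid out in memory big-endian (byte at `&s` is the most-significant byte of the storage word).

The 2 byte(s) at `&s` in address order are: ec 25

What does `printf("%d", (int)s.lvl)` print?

3778

[0]=0xec [1]=0x25 (big-endian) → word 0xec25
lvl:12 @ bit 4 → (0xec25>>4)&0xfff = 0xec2  ←
cnt:4 @ bit 0 → (0xec25>>0)&0xf = 0x5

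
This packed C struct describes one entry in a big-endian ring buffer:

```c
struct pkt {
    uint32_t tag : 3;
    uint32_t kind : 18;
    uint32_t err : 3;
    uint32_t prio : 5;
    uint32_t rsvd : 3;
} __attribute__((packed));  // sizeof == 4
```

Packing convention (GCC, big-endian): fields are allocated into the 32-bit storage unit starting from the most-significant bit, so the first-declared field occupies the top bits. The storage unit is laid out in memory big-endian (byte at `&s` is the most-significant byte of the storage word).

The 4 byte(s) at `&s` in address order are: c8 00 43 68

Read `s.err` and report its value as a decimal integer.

[0]=0xc8 [1]=0x00 [2]=0x43 [3]=0x68 (big-endian) → word 0xc8004368
tag [29+:3] = (word>>29) & 0x7 = 6
kind [11+:18] = (word>>11) & 0x3ffff = 65544
err [8+:3] = (word>>8) & 0x7 = 3  ←
prio [3+:5] = (word>>3) & 0x1f = 13
rsvd [0+:3] = (word>>0) & 0x7 = 0

3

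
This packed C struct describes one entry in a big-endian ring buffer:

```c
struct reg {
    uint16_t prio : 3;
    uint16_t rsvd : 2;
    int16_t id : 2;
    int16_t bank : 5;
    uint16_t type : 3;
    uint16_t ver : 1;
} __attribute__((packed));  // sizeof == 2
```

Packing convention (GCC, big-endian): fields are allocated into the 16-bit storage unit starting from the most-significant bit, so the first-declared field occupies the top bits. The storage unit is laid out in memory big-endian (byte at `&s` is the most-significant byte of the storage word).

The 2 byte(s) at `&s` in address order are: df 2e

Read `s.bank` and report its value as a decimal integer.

-14

[0]=0xdf [1]=0x2e (big-endian) → word 0xdf2e
prio [13+:3] = (word>>13) & 0x7 = 6
rsvd [11+:2] = (word>>11) & 0x3 = 3
id [9+:2] = (word>>9) & 0x3 = 3
bank [4+:5] = (word>>4) & 0x1f = 18  ←
type [1+:3] = (word>>1) & 0x7 = 7
ver [0+:1] = (word>>0) & 0x1 = 0
bank signed 5b, MSB=1: 18 - 32 = -14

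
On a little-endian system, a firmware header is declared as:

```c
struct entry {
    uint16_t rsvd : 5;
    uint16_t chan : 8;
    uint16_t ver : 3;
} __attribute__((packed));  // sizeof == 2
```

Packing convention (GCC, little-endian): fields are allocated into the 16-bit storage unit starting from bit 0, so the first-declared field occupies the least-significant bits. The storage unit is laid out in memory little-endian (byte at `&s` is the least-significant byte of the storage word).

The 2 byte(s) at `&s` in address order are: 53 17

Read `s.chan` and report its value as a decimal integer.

[0]=0x53 [1]=0x17 (little-endian) → word 0x1753
rsvd [0+:5] = (word>>0) & 0x1f = 19
chan [5+:8] = (word>>5) & 0xff = 186  ←
ver [13+:3] = (word>>13) & 0x7 = 0

186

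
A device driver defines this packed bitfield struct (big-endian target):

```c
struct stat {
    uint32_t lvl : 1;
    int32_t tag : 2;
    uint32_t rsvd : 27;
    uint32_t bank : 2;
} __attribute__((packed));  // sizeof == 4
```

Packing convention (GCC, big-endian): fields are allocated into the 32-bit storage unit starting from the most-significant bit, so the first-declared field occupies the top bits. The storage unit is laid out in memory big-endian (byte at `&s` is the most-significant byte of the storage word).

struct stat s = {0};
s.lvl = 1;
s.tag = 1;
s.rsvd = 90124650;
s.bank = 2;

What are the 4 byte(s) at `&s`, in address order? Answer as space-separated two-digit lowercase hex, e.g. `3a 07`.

[31+:1] lvl=1 & 0x1 = 0x1; word=0x80000000
[29+:2] tag=1 & 0x3 = 0x1; word=0xa0000000
[2+:27] rsvd=90124650 & 0x7ffffff = 0x55f316a; word=0xb57cc5a8
[0+:2] bank=2 & 0x3 = 0x2; word=0xb57cc5aa
word = 0xb57cc5aa → big-endian bytes:
  [0]=0xb5  [1]=0x7c  [2]=0xc5  [3]=0xaa

b5 7c c5 aa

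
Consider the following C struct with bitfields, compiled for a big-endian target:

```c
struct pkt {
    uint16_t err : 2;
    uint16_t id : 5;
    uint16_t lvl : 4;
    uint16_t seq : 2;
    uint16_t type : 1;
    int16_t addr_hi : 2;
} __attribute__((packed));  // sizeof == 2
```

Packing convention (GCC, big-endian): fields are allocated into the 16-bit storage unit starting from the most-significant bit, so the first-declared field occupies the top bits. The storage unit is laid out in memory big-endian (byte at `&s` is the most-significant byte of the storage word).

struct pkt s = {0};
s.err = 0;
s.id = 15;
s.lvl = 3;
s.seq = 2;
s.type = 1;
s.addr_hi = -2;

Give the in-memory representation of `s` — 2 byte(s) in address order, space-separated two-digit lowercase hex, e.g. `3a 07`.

1e 76

[14+:2] err=0 & 0x3 = 0x0; word=0x0000
[9+:5] id=15 & 0x1f = 0xf; word=0x1e00
[5+:4] lvl=3 & 0xf = 0x3; word=0x1e60
[3+:2] seq=2 & 0x3 = 0x2; word=0x1e70
[2+:1] type=1 & 0x1 = 0x1; word=0x1e74
[0+:2] addr_hi=-2 & 0x3 = 0x2; word=0x1e76
word = 0x1e76 → big-endian bytes:
  [0]=0x1e  [1]=0x76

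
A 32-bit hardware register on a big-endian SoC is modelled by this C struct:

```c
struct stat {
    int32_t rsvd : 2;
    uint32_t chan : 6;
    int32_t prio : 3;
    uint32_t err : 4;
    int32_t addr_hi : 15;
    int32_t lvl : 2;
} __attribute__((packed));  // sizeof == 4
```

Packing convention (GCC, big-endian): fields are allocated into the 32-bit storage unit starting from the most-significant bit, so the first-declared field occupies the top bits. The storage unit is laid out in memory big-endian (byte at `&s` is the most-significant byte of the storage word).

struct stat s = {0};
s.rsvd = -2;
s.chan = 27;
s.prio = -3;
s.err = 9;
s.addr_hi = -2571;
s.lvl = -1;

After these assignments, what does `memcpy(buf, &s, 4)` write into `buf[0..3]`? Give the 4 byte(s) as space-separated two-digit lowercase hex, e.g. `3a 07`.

rsvd:2 = -2 → 0x2 << 30 → word 0x80000000
chan:6 = 27 → 0x1b << 24 → word 0x9b000000
prio:3 = -3 → 0x5 << 21 → word 0x9ba00000
err:4 = 9 → 0x9 << 17 → word 0x9bb20000
addr_hi:15 = -2571 → 0x75f5 << 2 → word 0x9bb3d7d4
lvl:2 = -1 → 0x3 << 0 → word 0x9bb3d7d7
word = 0x9bb3d7d7 → big-endian bytes:
  [0]=0x9b  [1]=0xb3  [2]=0xd7  [3]=0xd7

9b b3 d7 d7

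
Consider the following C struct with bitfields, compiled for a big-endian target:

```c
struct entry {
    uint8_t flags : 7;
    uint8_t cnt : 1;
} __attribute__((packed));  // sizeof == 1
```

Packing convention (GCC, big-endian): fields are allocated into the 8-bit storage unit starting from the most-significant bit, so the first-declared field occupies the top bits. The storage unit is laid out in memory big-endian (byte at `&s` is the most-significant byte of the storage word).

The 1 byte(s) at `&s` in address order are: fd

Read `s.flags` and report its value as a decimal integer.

126

[0]=0xfd (big-endian) → word 0xfd
flags:7 @ bit 1 → (0xfd>>1)&0x7f = 0x7e  ←
cnt:1 @ bit 0 → (0xfd>>0)&0x1 = 0x1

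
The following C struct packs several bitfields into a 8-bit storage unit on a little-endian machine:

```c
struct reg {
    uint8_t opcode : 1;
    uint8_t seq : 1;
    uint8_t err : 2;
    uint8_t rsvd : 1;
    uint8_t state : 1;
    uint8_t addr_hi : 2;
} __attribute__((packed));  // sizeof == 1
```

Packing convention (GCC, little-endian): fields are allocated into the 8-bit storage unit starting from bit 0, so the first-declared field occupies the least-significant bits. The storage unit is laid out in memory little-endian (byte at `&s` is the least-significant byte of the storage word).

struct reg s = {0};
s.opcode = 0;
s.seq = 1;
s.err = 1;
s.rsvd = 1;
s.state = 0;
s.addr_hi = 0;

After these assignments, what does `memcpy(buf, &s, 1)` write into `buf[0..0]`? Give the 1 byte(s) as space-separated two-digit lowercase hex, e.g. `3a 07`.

16

[0+:1] opcode=0 & 0x1 = 0x0; word=0x00
[1+:1] seq=1 & 0x1 = 0x1; word=0x02
[2+:2] err=1 & 0x3 = 0x1; word=0x06
[4+:1] rsvd=1 & 0x1 = 0x1; word=0x16
[5+:1] state=0 & 0x1 = 0x0; word=0x16
[6+:2] addr_hi=0 & 0x3 = 0x0; word=0x16
word = 0x16 → little-endian bytes:
  [0]=0x16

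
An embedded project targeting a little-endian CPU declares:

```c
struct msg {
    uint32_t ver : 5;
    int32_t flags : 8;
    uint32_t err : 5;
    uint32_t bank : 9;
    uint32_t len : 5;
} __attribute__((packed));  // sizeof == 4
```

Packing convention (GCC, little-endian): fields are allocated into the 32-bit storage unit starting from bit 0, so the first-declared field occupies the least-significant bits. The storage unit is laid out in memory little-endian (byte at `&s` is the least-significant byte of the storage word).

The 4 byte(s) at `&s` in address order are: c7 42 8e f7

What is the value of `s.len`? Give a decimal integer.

30

[0]=0xc7 [1]=0x42 [2]=0x8e [3]=0xf7 (little-endian) → word 0xf78e42c7
ver [0+:5] = (word>>0) & 0x1f = 7
flags [5+:8] = (word>>5) & 0xff = 22
err [13+:5] = (word>>13) & 0x1f = 18
bank [18+:9] = (word>>18) & 0x1ff = 483
len [27+:5] = (word>>27) & 0x1f = 30  ←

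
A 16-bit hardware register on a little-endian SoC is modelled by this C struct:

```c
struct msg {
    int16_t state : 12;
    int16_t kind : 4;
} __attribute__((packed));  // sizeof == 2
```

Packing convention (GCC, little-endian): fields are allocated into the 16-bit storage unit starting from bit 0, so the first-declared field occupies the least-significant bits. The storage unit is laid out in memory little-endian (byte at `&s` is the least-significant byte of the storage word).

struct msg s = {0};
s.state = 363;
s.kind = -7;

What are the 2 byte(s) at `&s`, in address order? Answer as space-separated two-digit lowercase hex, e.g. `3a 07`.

6b 91

state:12 = 363 → 0x16b << 0 → word 0x016b
kind:4 = -7 → 0x9 << 12 → word 0x916b
word = 0x916b → little-endian bytes:
  [0]=0x6b  [1]=0x91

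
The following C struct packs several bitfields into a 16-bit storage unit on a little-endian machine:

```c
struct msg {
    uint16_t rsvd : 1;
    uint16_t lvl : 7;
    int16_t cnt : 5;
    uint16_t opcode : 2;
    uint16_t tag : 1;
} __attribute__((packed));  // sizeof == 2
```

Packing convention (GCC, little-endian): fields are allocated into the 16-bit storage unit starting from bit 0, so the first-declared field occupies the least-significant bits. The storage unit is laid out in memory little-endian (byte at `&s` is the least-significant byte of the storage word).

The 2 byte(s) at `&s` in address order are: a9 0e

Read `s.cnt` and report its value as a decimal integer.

[0]=0xa9 [1]=0x0e (little-endian) → word 0x0ea9
rsvd:1 @ bit 0 → (0x0ea9>>0)&0x1 = 0x1
lvl:7 @ bit 1 → (0x0ea9>>1)&0x7f = 0x54
cnt:5 @ bit 8 → (0x0ea9>>8)&0x1f = 0xe  ←
opcode:2 @ bit 13 → (0x0ea9>>13)&0x3 = 0x0
tag:1 @ bit 15 → (0x0ea9>>15)&0x1 = 0x0
cnt signed 5b, MSB=0: value = 14

14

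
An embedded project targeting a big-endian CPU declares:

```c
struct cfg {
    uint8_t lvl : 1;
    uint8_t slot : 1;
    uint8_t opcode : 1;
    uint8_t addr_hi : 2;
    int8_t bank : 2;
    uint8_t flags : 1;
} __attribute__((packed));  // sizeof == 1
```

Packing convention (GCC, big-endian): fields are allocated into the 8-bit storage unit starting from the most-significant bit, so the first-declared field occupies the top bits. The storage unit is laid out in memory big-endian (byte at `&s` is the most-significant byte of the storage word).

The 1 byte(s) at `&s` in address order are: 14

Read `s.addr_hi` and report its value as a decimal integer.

2

[0]=0x14 (big-endian) → word 0x14
lvl [7+:1] = (word>>7) & 0x1 = 0
slot [6+:1] = (word>>6) & 0x1 = 0
opcode [5+:1] = (word>>5) & 0x1 = 0
addr_hi [3+:2] = (word>>3) & 0x3 = 2  ←
bank [1+:2] = (word>>1) & 0x3 = 2
flags [0+:1] = (word>>0) & 0x1 = 0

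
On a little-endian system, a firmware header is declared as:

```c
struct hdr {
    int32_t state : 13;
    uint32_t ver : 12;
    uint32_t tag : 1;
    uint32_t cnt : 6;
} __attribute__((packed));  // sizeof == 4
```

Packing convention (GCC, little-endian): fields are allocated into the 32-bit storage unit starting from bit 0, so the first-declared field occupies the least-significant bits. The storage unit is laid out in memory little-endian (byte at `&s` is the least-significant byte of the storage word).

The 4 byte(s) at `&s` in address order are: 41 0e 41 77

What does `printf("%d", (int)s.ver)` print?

2568

[0]=0x41 [1]=0x0e [2]=0x41 [3]=0x77 (little-endian) → word 0x77410e41
state:13 @ bit 0 → (0x77410e41>>0)&0x1fff = 0xe41
ver:12 @ bit 13 → (0x77410e41>>13)&0xfff = 0xa08  ←
tag:1 @ bit 25 → (0x77410e41>>25)&0x1 = 0x1
cnt:6 @ bit 26 → (0x77410e41>>26)&0x3f = 0x1d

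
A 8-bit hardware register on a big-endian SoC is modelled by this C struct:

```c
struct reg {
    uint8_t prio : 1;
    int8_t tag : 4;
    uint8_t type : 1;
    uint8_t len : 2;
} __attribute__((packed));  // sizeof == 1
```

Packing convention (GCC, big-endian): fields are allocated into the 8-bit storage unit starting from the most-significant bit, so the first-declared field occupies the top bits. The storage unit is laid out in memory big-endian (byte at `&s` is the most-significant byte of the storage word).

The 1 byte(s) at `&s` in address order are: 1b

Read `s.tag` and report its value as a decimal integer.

3

[0]=0x1b (big-endian) → word 0x1b
prio:1 @ bit 7 → (0x1b>>7)&0x1 = 0x0
tag:4 @ bit 3 → (0x1b>>3)&0xf = 0x3  ←
type:1 @ bit 2 → (0x1b>>2)&0x1 = 0x0
len:2 @ bit 0 → (0x1b>>0)&0x3 = 0x3
tag signed 4b, MSB=0: value = 3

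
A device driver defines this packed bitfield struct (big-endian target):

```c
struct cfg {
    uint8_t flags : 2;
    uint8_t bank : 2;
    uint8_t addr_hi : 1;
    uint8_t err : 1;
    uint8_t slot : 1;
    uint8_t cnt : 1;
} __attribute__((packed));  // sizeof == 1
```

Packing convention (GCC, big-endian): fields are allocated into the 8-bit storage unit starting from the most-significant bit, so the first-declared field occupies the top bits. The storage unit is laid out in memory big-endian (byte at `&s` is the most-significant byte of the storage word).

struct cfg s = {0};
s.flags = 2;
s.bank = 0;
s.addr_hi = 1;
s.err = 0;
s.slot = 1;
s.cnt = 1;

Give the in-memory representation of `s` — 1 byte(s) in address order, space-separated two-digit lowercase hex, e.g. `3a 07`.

8b

[6+:2] flags=2 & 0x3 = 0x2; word=0x80
[4+:2] bank=0 & 0x3 = 0x0; word=0x80
[3+:1] addr_hi=1 & 0x1 = 0x1; word=0x88
[2+:1] err=0 & 0x1 = 0x0; word=0x88
[1+:1] slot=1 & 0x1 = 0x1; word=0x8a
[0+:1] cnt=1 & 0x1 = 0x1; word=0x8b
word = 0x8b → big-endian bytes:
  [0]=0x8b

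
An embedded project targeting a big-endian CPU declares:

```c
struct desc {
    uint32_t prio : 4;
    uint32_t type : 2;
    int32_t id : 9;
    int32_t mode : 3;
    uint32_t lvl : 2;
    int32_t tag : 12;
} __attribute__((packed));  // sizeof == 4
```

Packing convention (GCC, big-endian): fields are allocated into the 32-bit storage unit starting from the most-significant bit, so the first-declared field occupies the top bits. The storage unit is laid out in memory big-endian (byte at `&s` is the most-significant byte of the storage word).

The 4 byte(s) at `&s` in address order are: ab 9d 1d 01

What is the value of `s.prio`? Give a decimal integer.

[0]=0xab [1]=0x9d [2]=0x1d [3]=0x01 (big-endian) → word 0xab9d1d01
prio [28+:4] = (word>>28) & 0xf = 10  ←
type [26+:2] = (word>>26) & 0x3 = 2
id [17+:9] = (word>>17) & 0x1ff = 462
mode [14+:3] = (word>>14) & 0x7 = 4
lvl [12+:2] = (word>>12) & 0x3 = 1
tag [0+:12] = (word>>0) & 0xfff = 3329

10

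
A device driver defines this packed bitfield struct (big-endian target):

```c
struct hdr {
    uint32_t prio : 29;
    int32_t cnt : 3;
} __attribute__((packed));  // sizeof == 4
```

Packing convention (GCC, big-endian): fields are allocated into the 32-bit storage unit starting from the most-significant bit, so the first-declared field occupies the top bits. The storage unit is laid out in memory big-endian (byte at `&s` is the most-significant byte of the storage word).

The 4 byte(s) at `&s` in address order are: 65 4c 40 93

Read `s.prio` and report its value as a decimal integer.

212437010

[0]=0x65 [1]=0x4c [2]=0x40 [3]=0x93 (big-endian) → word 0x654c4093
prio [3+:29] = (word>>3) & 0x1fffffff = 212437010  ←
cnt [0+:3] = (word>>0) & 0x7 = 3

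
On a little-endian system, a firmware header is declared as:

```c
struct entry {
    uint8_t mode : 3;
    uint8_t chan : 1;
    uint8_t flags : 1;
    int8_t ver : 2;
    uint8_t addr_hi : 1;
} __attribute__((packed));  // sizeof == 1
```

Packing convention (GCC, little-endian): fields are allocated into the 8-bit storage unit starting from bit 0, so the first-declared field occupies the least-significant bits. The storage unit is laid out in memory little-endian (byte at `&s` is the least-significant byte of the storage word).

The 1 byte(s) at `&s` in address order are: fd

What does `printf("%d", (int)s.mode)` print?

[0]=0xfd (little-endian) → word 0xfd
mode:3 @ bit 0 → (0xfd>>0)&0x7 = 0x5  ←
chan:1 @ bit 3 → (0xfd>>3)&0x1 = 0x1
flags:1 @ bit 4 → (0xfd>>4)&0x1 = 0x1
ver:2 @ bit 5 → (0xfd>>5)&0x3 = 0x3
addr_hi:1 @ bit 7 → (0xfd>>7)&0x1 = 0x1

5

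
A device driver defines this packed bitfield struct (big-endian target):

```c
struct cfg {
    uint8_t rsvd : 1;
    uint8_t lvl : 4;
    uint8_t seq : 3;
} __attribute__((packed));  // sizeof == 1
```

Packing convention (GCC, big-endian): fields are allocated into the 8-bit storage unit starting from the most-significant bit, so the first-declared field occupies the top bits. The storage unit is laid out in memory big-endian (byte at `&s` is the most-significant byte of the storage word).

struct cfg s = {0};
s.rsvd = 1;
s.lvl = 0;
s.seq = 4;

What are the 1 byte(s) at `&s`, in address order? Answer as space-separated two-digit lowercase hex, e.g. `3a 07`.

rsvd (1b) val=1 bits=0x1 at bit 7: 0x80
lvl (4b) val=0 bits=0x0 at bit 3: 0x80
seq (3b) val=4 bits=0x4 at bit 0: 0x84
word = 0x84 → big-endian bytes:
  [0]=0x84

84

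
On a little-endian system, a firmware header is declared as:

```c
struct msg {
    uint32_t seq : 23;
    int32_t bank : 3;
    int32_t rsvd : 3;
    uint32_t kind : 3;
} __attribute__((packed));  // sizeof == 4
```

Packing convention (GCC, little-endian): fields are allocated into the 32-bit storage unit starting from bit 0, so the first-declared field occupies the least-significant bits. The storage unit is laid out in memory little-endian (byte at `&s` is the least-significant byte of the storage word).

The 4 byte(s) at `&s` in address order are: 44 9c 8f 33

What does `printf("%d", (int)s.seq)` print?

[0]=0x44 [1]=0x9c [2]=0x8f [3]=0x33 (little-endian) → word 0x338f9c44
seq:23 @ bit 0 → (0x338f9c44>>0)&0x7fffff = 0xf9c44  ←
bank:3 @ bit 23 → (0x338f9c44>>23)&0x7 = 0x7
rsvd:3 @ bit 26 → (0x338f9c44>>26)&0x7 = 0x4
kind:3 @ bit 29 → (0x338f9c44>>29)&0x7 = 0x1

1023044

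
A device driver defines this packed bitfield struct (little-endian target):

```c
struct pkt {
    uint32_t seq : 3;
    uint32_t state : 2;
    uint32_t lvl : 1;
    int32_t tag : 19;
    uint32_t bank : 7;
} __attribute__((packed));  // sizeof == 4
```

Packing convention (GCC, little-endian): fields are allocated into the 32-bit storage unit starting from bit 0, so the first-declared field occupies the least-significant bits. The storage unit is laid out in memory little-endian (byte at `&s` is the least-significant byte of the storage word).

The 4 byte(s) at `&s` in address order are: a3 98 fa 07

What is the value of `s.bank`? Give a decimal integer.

3

[0]=0xa3 [1]=0x98 [2]=0xfa [3]=0x07 (little-endian) → word 0x07fa98a3
seq:3 @ bit 0 → (0x07fa98a3>>0)&0x7 = 0x3
state:2 @ bit 3 → (0x07fa98a3>>3)&0x3 = 0x0
lvl:1 @ bit 5 → (0x07fa98a3>>5)&0x1 = 0x1
tag:19 @ bit 6 → (0x07fa98a3>>6)&0x7ffff = 0x7ea62
bank:7 @ bit 25 → (0x07fa98a3>>25)&0x7f = 0x3  ←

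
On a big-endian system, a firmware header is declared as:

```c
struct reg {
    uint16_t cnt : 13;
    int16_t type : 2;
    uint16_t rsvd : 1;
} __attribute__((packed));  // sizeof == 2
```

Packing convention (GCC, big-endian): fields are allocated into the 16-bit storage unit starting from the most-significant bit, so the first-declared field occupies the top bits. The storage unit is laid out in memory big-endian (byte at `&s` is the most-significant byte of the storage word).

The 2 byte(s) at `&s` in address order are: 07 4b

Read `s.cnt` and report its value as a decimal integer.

[0]=0x07 [1]=0x4b (big-endian) → word 0x074b
cnt:13 @ bit 3 → (0x074b>>3)&0x1fff = 0xe9  ←
type:2 @ bit 1 → (0x074b>>1)&0x3 = 0x1
rsvd:1 @ bit 0 → (0x074b>>0)&0x1 = 0x1

233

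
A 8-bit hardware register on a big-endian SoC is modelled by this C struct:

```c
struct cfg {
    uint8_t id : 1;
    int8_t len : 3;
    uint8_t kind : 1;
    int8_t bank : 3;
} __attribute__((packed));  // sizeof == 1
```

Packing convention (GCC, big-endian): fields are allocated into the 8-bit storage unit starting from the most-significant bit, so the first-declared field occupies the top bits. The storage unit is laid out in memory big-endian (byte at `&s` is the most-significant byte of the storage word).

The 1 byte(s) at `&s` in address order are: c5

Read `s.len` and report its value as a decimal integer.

-4

[0]=0xc5 (big-endian) → word 0xc5
id:1 @ bit 7 → (0xc5>>7)&0x1 = 0x1
len:3 @ bit 4 → (0xc5>>4)&0x7 = 0x4  ←
kind:1 @ bit 3 → (0xc5>>3)&0x1 = 0x0
bank:3 @ bit 0 → (0xc5>>0)&0x7 = 0x5
len signed 3b, MSB=1: 4 - 8 = -4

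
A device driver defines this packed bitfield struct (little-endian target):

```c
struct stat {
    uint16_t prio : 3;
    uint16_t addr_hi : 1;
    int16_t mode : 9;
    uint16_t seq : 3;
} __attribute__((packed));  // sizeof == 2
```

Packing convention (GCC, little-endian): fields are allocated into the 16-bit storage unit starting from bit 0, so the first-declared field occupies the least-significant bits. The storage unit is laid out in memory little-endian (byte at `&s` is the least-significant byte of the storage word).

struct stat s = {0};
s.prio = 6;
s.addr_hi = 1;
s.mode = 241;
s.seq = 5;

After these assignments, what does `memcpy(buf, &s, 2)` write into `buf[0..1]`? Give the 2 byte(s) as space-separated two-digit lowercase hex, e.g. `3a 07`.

1e af

prio:3 = 6 → 0x6 << 0 → word 0x0006
addr_hi:1 = 1 → 0x1 << 3 → word 0x000e
mode:9 = 241 → 0xf1 << 4 → word 0x0f1e
seq:3 = 5 → 0x5 << 13 → word 0xaf1e
word = 0xaf1e → little-endian bytes:
  [0]=0x1e  [1]=0xaf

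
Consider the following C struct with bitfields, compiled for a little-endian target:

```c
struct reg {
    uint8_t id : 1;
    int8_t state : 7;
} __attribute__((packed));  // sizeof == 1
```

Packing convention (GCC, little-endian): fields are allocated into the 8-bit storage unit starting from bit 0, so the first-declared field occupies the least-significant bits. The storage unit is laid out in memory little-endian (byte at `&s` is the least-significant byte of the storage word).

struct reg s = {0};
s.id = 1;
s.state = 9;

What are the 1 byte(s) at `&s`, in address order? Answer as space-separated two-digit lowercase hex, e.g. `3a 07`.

13

id:1 = 1 → 0x1 << 0 → word 0x01
state:7 = 9 → 0x9 << 1 → word 0x13
word = 0x13 → little-endian bytes:
  [0]=0x13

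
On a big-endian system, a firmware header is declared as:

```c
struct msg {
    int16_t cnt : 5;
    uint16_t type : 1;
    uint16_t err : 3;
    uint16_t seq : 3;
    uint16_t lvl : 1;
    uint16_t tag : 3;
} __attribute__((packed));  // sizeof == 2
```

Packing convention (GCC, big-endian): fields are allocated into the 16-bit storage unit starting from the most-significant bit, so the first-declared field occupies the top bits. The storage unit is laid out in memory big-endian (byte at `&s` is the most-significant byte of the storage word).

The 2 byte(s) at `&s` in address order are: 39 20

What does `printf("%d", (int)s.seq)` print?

[0]=0x39 [1]=0x20 (big-endian) → word 0x3920
cnt:5 @ bit 11 → (0x3920>>11)&0x1f = 0x7
type:1 @ bit 10 → (0x3920>>10)&0x1 = 0x0
err:3 @ bit 7 → (0x3920>>7)&0x7 = 0x2
seq:3 @ bit 4 → (0x3920>>4)&0x7 = 0x2  ←
lvl:1 @ bit 3 → (0x3920>>3)&0x1 = 0x0
tag:3 @ bit 0 → (0x3920>>0)&0x7 = 0x0

2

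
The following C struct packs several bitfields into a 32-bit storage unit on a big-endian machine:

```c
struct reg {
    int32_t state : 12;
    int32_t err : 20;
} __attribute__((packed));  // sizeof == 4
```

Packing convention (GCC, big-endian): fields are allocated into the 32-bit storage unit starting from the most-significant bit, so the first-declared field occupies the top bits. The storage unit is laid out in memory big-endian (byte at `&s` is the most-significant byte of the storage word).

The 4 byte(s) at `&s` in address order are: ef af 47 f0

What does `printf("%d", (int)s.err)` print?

-47120

[0]=0xef [1]=0xaf [2]=0x47 [3]=0xf0 (big-endian) → word 0xefaf47f0
state:12 @ bit 20 → (0xefaf47f0>>20)&0xfff = 0xefa
err:20 @ bit 0 → (0xefaf47f0>>0)&0xfffff = 0xf47f0  ←
err signed 20b, MSB=1: 1001456 - 1048576 = -47120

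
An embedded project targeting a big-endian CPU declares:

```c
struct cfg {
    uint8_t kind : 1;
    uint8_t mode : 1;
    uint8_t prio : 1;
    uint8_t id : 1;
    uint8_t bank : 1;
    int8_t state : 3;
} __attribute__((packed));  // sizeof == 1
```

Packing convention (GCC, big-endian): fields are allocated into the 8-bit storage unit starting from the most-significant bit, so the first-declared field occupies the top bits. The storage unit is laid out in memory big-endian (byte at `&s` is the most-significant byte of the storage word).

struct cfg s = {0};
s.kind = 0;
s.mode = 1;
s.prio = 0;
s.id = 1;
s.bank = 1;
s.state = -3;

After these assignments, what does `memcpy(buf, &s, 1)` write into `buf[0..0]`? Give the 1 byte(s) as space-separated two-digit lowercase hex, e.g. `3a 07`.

5d

[7+:1] kind=0 & 0x1 = 0x0; word=0x00
[6+:1] mode=1 & 0x1 = 0x1; word=0x40
[5+:1] prio=0 & 0x1 = 0x0; word=0x40
[4+:1] id=1 & 0x1 = 0x1; word=0x50
[3+:1] bank=1 & 0x1 = 0x1; word=0x58
[0+:3] state=-3 & 0x7 = 0x5; word=0x5d
word = 0x5d → big-endian bytes:
  [0]=0x5d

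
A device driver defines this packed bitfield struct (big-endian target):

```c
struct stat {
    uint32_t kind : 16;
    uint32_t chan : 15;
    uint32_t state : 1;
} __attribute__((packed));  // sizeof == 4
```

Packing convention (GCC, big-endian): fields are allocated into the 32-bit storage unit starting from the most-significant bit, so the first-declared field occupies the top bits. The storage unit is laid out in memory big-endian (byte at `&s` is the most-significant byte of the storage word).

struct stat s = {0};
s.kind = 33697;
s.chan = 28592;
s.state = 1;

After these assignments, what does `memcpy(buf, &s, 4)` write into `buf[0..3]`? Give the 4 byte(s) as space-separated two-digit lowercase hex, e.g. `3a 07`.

[16+:16] kind=33697 & 0xffff = 0x83a1; word=0x83a10000
[1+:15] chan=28592 & 0x7fff = 0x6fb0; word=0x83a1df60
[0+:1] state=1 & 0x1 = 0x1; word=0x83a1df61
word = 0x83a1df61 → big-endian bytes:
  [0]=0x83  [1]=0xa1  [2]=0xdf  [3]=0x61

83 a1 df 61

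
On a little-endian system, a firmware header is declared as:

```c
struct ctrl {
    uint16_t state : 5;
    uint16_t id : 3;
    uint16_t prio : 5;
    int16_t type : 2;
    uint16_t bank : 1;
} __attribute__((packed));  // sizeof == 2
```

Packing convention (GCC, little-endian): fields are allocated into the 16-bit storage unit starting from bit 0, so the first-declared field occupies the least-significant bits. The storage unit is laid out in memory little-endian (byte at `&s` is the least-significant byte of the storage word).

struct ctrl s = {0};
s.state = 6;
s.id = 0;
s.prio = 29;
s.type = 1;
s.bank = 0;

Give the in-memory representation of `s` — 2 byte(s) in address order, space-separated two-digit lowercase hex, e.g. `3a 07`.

06 3d

[0+:5] state=6 & 0x1f = 0x6; word=0x0006
[5+:3] id=0 & 0x7 = 0x0; word=0x0006
[8+:5] prio=29 & 0x1f = 0x1d; word=0x1d06
[13+:2] type=1 & 0x3 = 0x1; word=0x3d06
[15+:1] bank=0 & 0x1 = 0x0; word=0x3d06
word = 0x3d06 → little-endian bytes:
  [0]=0x06  [1]=0x3d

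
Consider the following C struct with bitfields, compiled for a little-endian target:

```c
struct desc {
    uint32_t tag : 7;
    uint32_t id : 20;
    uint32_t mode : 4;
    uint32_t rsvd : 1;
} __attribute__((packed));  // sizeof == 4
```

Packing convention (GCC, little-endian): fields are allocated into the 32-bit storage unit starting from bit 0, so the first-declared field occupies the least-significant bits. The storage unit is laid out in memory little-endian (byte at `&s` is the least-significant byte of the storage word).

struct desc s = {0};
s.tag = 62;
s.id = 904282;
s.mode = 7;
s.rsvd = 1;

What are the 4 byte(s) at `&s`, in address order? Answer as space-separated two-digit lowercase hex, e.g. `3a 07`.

3e 2d e6 be

tag:7 = 62 → 0x3e << 0 → word 0x0000003e
id:20 = 904282 → 0xdcc5a << 7 → word 0x06e62d3e
mode:4 = 7 → 0x7 << 27 → word 0x3ee62d3e
rsvd:1 = 1 → 0x1 << 31 → word 0xbee62d3e
word = 0xbee62d3e → little-endian bytes:
  [0]=0x3e  [1]=0x2d  [2]=0xe6  [3]=0xbe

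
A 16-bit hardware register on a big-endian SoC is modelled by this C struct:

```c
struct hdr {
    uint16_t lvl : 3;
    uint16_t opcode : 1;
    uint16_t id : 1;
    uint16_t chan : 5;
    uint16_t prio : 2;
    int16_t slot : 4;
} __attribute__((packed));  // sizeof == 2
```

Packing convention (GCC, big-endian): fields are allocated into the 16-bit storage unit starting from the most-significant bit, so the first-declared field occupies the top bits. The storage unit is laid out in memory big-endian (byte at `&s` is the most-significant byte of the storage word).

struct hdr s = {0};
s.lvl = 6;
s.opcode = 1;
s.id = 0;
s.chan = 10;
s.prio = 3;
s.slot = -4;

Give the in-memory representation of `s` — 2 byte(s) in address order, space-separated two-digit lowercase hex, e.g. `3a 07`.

d2 bc

lvl (3b) val=6 bits=0x6 at bit 13: 0xc000
opcode (1b) val=1 bits=0x1 at bit 12: 0xd000
id (1b) val=0 bits=0x0 at bit 11: 0xd000
chan (5b) val=10 bits=0xa at bit 6: 0xd280
prio (2b) val=3 bits=0x3 at bit 4: 0xd2b0
slot (4b) val=-4 bits=0xc at bit 0: 0xd2bc
word = 0xd2bc → big-endian bytes:
  [0]=0xd2  [1]=0xbc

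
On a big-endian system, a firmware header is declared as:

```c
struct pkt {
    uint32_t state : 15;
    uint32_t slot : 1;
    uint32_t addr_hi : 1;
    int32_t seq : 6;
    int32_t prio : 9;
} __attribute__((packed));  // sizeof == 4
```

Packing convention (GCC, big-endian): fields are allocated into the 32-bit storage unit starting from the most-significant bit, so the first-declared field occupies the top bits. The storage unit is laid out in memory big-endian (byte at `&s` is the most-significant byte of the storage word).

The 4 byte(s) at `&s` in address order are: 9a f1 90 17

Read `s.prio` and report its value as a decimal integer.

[0]=0x9a [1]=0xf1 [2]=0x90 [3]=0x17 (big-endian) → word 0x9af19017
state [17+:15] = (word>>17) & 0x7fff = 19832
slot [16+:1] = (word>>16) & 0x1 = 1
addr_hi [15+:1] = (word>>15) & 0x1 = 1
seq [9+:6] = (word>>9) & 0x3f = 8
prio [0+:9] = (word>>0) & 0x1ff = 23  ←
prio signed 9b, MSB=0: value = 23

23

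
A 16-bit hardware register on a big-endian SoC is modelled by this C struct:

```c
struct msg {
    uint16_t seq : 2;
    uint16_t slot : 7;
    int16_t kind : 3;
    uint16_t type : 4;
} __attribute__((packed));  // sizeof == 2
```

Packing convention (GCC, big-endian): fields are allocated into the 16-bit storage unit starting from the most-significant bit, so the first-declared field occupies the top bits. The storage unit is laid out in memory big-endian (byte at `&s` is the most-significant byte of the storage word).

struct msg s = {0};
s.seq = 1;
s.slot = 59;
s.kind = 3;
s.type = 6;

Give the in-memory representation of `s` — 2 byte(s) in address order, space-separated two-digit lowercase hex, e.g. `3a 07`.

5d b6

seq (2b) val=1 bits=0x1 at bit 14: 0x4000
slot (7b) val=59 bits=0x3b at bit 7: 0x5d80
kind (3b) val=3 bits=0x3 at bit 4: 0x5db0
type (4b) val=6 bits=0x6 at bit 0: 0x5db6
word = 0x5db6 → big-endian bytes:
  [0]=0x5d  [1]=0xb6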